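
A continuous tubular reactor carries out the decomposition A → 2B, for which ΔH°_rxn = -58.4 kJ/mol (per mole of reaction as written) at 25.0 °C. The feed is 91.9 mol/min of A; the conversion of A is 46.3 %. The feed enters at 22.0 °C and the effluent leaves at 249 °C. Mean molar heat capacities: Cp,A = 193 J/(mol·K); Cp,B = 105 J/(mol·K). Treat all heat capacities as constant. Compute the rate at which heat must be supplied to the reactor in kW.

Extent of reaction ξ = 0.463 × 91.9 = 42.55 mol/min
Reaction term: ξ·ΔH°_rxn = 42.55 × -58.4 = -2484.9 kJ/min
Sensible, feed 22.0→25 °C: 53.21 kJ/min
Outlet flows (mol/min): A 49.35, B 85.099
Sensible, products 25→249 °C: 4135.1 kJ/min
Q = ΔH = 1703.4 kJ/min = 28.389 kW
Heat supplied = 28.389 kW

Q_in = 28.4 kW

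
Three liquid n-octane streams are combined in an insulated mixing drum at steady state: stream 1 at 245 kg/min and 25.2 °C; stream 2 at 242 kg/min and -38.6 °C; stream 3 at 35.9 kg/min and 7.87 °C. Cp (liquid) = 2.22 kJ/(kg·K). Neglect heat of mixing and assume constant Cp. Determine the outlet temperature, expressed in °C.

T_out = -5.52 °C

No heat crosses the boundary, so H_out = H_in.
T_out = Σ ṁᵢCp,ᵢTᵢ / Σ ṁᵢCp,ᵢ
      = -6404 / 1160.8 = -5.5167 °C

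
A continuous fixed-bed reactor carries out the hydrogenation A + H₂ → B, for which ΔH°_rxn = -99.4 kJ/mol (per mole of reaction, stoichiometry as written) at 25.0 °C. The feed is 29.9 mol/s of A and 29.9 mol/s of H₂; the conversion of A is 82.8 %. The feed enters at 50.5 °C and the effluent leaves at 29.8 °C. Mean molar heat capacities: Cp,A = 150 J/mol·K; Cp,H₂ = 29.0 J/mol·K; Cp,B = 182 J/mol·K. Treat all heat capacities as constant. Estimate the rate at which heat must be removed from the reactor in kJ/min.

Q_out = 154000 kJ/min

Extent of reaction ξ = 0.828 × 29.9 = 24.757 mol/s
Reaction term: ξ·ΔH°_rxn = 24.757 × -99.4 = -2460.9 kJ/s
Sensible, feed 50.5→25 °C: -136.48 kJ/s
Outlet flows (mol/s): A 5.1428, H₂ 5.1428, B 24.757
Sensible, products 25→29.8 °C: 26.047 kJ/s
Q = ΔH = -2571.3 kJ/s = -2571.3 kW
Heat removed = 154280 kJ/min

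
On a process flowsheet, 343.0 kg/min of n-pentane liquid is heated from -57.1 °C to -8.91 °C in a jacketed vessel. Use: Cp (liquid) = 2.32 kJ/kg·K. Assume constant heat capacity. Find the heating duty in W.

Q = 639000 W

Q = ṁ·Cp·ΔT = 343.0 × 2.32 × (-8.91 − -57.1) = 38348 kJ/min
Converting: 38348 / 60 s = 639.13 kW
Heating duty = 639130 W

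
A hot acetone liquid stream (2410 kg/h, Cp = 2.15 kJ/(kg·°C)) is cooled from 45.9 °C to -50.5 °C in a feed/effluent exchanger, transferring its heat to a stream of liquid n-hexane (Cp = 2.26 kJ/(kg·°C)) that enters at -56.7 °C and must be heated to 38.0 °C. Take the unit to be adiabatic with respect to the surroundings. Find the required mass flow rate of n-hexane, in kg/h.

Heat released by hot stream: Q = 2410 × 2.15 × (45.9 − -50.5) = 499500 kJ/h
Energy balance on cold side (adiabatic exchanger): Q = ṁ_c·Cp_c·(T_c,out − T_c,in)
ṁ_c = 499500 / [2.26 × (38.0 − -56.7)] = 2333.9 kg/h

ṁ_c = 2330 kg/h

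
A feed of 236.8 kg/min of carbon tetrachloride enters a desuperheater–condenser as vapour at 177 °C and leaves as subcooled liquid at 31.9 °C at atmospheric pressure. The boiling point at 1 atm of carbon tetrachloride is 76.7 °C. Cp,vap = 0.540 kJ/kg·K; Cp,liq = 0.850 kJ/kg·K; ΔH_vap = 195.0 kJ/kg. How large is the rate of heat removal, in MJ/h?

Q_c = 4080 MJ/h

vapour 177→76.7 °C: -54.162 kJ/kg
condensation at 76.7 °C: -195 kJ/kg
liquid 76.7→31.9 °C: -38.08 kJ/kg
Δh = -54.162 + -195 + -38.08 = -287.24 kJ/kg
Q = ṁ·Δh = 236.8 kg/min × -287.24 kJ/kg = -68019 kJ/min
|Q| = 1133.6 kW = 4081.1 MJ/h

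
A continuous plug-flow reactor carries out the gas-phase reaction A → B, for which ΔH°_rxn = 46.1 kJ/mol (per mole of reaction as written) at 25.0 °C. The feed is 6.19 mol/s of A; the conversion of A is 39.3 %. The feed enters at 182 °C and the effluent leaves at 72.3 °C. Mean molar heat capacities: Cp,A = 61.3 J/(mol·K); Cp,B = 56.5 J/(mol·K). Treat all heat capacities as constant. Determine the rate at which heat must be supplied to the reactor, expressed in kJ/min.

Q_in = 4200 kJ/min

Extent of reaction ξ = 0.393 × 6.19 = 2.4327 mol/s
Reaction term: ξ·ΔH°_rxn = 2.4327 × 46.1 = 112.15 kJ/s
Sensible, feed 182→25 °C: -59.573 kJ/s
Outlet flows (mol/s): A 3.7573, B 2.4327
Sensible, products 25→72.3 °C: 17.396 kJ/s
Q = ΔH = 69.968 kJ/s = 69.968 kW
Heat supplied = 4198.1 kJ/min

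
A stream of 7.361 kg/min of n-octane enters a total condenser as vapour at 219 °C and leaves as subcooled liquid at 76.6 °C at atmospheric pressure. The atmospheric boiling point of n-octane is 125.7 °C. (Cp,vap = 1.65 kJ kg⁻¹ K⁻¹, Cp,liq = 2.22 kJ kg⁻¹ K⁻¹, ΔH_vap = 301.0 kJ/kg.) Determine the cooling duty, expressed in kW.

Q_c = 69.2 kW

vapour 219→125.7 °C: -153.94 kJ/kg
condensation at 125.7 °C: -301 kJ/kg
liquid 125.7→76.6 °C: -109 kJ/kg
Δh = -153.94 + -301 + -109 = -563.95 kJ/kg
Q = ṁ·Δh = 7.361 kg/min × -563.95 kJ/kg = -4151.2 kJ/min
|Q| = 69.187 kW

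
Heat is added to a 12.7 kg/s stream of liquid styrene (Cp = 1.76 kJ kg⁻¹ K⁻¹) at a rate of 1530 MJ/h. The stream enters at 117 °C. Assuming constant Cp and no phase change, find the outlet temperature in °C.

Q = 1530 MJ/h = 425 kJ/s
ΔT = Q/(ṁ·Cp) = 425/(12.7×1.76) = 19.014 K
T_out = 117 + 19.014 = 136.01 °C

T_out = 136 °C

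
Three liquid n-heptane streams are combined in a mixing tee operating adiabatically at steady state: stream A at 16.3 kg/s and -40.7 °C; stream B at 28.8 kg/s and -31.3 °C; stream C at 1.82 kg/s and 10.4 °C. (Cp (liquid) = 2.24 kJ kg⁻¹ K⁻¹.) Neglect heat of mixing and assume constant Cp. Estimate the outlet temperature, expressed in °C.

T_out = -32.9 °C

No heat crosses the boundary, so H_out = H_in.
Σ ṁᵢCp,ᵢTᵢ = 16.3×2.24×-40.7 + 28.8×2.24×-31.3 + 1.82×2.24×10.4 = -3462.9
Σ ṁᵢCp,ᵢ = 16.3×2.24 + 28.8×2.24 + 1.82×2.24 = 105.1
T_out = -3462.9 / 105.1 = -32.948 °C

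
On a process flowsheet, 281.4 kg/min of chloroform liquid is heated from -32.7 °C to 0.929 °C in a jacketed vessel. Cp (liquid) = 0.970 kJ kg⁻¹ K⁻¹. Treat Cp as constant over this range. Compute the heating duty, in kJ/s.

Q = 153 kJ/s

Q = ṁ·Cp·ΔT = 281.4 × 0.970 × (0.929 − -32.7) = 9179.3 kJ/min
Converting: 9179.3 / 60 s = 152.99 kW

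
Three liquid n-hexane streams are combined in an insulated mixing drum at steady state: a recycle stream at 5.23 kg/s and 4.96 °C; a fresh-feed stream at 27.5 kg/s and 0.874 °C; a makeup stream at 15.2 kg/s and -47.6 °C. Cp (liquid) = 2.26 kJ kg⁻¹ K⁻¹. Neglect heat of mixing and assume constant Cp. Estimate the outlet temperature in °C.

Adiabatic, steady state ⇒ Σ ṁᵢCp,ᵢ(T_out − Tᵢ) = 0
T_out = Σ ṁᵢCp,ᵢTᵢ / Σ ṁᵢCp,ᵢ
      = -1522.2 / 108.32 = -14.053 °C

T_out = -14.1 °C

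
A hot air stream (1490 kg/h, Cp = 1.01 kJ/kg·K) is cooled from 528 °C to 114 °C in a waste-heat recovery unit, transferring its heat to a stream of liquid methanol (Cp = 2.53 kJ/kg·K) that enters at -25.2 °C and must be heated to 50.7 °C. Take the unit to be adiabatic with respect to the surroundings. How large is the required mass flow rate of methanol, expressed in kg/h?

ṁ_c = 3240 kg/h

Heat released by hot stream: Q = 1490 × 1.01 × (528 − 114) = 623030 kJ/h
Energy balance on cold side (adiabatic exchanger): Q = ṁ_c·Cp_c·(T_c,out − T_c,in)
ṁ_c = 623030 / [2.53 × (50.7 − -25.2)] = 3244.5 kg/h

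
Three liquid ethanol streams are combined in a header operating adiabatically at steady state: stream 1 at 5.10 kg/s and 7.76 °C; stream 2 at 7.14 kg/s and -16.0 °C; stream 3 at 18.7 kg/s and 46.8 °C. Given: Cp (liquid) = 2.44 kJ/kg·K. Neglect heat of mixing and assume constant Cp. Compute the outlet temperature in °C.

Adiabatic, steady state ⇒ Σ ṁᵢCp,ᵢ(T_out − Tᵢ) = 0
T_out = Σ ṁᵢCp,ᵢTᵢ / Σ ṁᵢCp,ᵢ
      = 1953.2 / 75.494 = 25.873 °C

T_out = 25.9 °C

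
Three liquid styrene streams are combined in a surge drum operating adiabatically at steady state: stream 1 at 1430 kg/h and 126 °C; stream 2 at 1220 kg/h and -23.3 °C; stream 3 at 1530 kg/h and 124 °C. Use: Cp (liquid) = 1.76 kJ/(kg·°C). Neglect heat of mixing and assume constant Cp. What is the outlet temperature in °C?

Adiabatic, steady state ⇒ Σ ṁᵢCp,ᵢ(T_out − Tᵢ) = 0
T_out = Σ ṁᵢCp,ᵢTᵢ / Σ ṁᵢCp,ᵢ
      = 600990 / 7356.8 = 81.692 °C

T_out = 81.7 °C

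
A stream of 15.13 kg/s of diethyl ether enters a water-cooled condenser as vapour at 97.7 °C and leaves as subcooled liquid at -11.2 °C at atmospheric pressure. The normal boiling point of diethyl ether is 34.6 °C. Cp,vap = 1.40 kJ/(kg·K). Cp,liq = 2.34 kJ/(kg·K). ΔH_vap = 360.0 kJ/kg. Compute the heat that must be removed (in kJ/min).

vapour 97.7→34.6 °C: -88.34 kJ/kg
condensation at 34.6 °C: -360 kJ/kg
liquid 34.6→-11.2 °C: -107.17 kJ/kg
Δh = -88.34 + -360 + -107.17 = -555.51 kJ/kg
Q = ṁ·Δh = 15.13 kg/s × -555.51 kJ/kg = -8404.9 kJ/s
|Q| = 8404.9 kW = 504290 kJ/min

Q_c = 504000 kJ/min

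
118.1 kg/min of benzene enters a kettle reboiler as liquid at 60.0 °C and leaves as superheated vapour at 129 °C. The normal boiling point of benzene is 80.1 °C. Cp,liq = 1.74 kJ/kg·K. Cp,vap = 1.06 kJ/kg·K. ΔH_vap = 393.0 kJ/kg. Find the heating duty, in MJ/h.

liquid 60.0→80.1 °C: 34.974 kJ/kg
vaporisation at 80.1 °C: 393 kJ/kg
vapour 80.1→129 °C: 51.834 kJ/kg
Δh = 34.974 + 393 + 51.834 = 479.81 kJ/kg
Q = ṁ·Δh = 118.1 kg/min × 479.81 kJ/kg = 56665 kJ/min
|Q| = 944.42 kW = 3399.9 MJ/h

Q = 3400 MJ/h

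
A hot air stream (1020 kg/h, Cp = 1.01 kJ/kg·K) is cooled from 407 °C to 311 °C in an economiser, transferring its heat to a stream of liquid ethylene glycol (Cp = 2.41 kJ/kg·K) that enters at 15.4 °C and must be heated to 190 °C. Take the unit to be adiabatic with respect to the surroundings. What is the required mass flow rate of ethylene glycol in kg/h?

Heat released by hot stream: Q = 1020 × 1.01 × (407 − 311) = 98899 kJ/h
Energy balance on cold side (adiabatic exchanger): Q = ṁ_c·Cp_c·(T_c,out − T_c,in)
ṁ_c = 98899 / [2.41 × (190 − 15.4)] = 235.03 kg/h

ṁ_c = 235 kg/h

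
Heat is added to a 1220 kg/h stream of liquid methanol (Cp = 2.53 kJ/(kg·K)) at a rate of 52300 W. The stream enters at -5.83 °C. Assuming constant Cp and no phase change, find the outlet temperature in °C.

Q = 52300 W = 188280 kJ/h
ΔT = Q/(ṁ·Cp) = 188280/(1220×2.53) = 60.999 K
T_out = -5.83 + 60.999 = 55.169 °C

T_out = 55.2 °C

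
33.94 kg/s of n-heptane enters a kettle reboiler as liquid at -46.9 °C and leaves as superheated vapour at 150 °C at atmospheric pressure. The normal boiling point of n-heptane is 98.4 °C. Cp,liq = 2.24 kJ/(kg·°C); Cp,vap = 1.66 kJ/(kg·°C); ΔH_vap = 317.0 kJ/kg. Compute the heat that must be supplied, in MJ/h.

Q = 89000 MJ/h

liquid -46.9→98.4 °C: 325.47 kJ/kg
vaporisation at 98.4 °C: 317 kJ/kg
vapour 98.4→150 °C: 85.656 kJ/kg
Δh = 325.47 + 317 + 85.656 = 728.13 kJ/kg
Q = ṁ·Δh = 33.94 kg/s × 728.13 kJ/kg = 24713 kJ/s
|Q| = 24713 kW = 88966 MJ/h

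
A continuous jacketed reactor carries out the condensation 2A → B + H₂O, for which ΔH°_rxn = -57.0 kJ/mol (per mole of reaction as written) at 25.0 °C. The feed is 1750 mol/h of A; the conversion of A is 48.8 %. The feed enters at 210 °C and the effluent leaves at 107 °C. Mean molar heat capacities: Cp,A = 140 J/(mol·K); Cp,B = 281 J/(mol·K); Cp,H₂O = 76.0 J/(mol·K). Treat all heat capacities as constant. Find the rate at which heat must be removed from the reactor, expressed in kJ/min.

Extent of reaction ξ = 0.488 × 1750 / 2 = 427 mol/h
Reaction term: ξ·ΔH°_rxn = 427 × -57.0 = -24339 kJ/h
Sensible, feed 210→25 °C: -45325 kJ/h
Outlet flows (mol/h): A 896, B 427, H₂O 427
Sensible, products 25→107 °C: 22786 kJ/h
Q = ΔH = -46878 kJ/h = -13.022 kW
Heat removed = 781.3 kJ/min

Q_out = 781 kJ/min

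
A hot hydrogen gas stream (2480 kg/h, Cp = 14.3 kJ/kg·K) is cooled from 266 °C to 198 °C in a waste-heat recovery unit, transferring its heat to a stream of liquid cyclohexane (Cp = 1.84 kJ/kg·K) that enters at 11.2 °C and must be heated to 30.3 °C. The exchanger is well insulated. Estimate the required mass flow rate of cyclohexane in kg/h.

Heat released by hot stream: Q = 2480 × 14.3 × (266 − 198) = 2.4116e+06 kJ/h
Energy balance on cold side (adiabatic exchanger): Q = ṁ_c·Cp_c·(T_c,out − T_c,in)
ṁ_c = 2.4116e+06 / [1.84 × (30.3 − 11.2)] = 68619 kg/h

ṁ_c = 68600 kg/h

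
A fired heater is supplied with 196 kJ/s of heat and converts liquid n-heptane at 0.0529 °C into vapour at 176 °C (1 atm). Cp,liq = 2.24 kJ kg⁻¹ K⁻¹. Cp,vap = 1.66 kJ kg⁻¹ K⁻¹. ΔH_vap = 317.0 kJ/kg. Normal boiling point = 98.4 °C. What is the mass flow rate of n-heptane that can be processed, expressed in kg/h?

Δh = 2.24×(98.4−0.0529) + 317.0 + 1.66×(176−98.4) = 666.11 kJ/kg
Q = 196 kJ/s = 196 kJ/s = 705600 kJ/h
ṁ = Q/Δh = 705600 / 666.11 = 1059.3 kg/h

ṁ = 1060 kg/h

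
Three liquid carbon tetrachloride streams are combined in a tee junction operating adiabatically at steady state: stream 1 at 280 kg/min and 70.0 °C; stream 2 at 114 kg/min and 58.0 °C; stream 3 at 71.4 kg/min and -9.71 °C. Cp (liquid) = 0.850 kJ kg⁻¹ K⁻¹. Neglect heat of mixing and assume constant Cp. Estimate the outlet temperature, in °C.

T_out = 54.8 °C

Adiabatic, steady state ⇒ Σ ṁᵢCp,ᵢ(T_out − Tᵢ) = 0
T_out = Σ ṁᵢCp,ᵢTᵢ / Σ ṁᵢCp,ᵢ
      = 21691 / 395.59 = 54.832 °C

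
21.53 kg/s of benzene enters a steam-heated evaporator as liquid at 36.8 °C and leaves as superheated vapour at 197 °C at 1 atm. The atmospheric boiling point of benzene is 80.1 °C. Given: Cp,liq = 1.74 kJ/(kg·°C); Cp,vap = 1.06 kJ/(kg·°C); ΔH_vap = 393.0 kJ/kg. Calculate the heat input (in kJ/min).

liquid 36.8→80.1 °C: 75.342 kJ/kg
vaporisation at 80.1 °C: 393 kJ/kg
vapour 80.1→197 °C: 123.91 kJ/kg
Δh = 75.342 + 393 + 123.91 = 592.26 kJ/kg
Q = ṁ·Δh = 21.53 kg/s × 592.26 kJ/kg = 12751 kJ/s
|Q| = 12751 kW = 765080 kJ/min

Q = 765000 kJ/min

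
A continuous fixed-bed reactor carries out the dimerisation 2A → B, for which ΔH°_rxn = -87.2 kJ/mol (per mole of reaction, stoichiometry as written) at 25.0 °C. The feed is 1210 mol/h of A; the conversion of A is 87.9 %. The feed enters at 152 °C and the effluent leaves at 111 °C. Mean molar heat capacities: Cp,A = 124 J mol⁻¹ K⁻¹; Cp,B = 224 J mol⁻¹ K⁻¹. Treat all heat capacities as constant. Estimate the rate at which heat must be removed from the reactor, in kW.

Q_out = 14.9 kW

Extent of reaction ξ = 0.879 × 1210 / 2 = 531.79 mol/h
Reaction term: ξ·ΔH°_rxn = 531.79 × -87.2 = -46373 kJ/h
Sensible, feed 152→25 °C: -19055 kJ/h
Outlet flows (mol/h): A 146.41, B 531.79
Sensible, products 25→111 °C: 11806 kJ/h
Q = ΔH = -53622 kJ/h = -14.895 kW
Heat removed = 14.895 kW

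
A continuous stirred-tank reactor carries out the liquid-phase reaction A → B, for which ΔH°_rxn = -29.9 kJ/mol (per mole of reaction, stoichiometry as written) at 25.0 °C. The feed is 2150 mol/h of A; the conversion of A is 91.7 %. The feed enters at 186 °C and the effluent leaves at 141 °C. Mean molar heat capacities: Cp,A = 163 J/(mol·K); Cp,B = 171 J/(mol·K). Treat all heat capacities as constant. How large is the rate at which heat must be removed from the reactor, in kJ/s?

Q_out = 20.2 kJ/s

Extent of reaction ξ = 0.917 × 2150 = 1971.6 mol/h
Reaction term: ξ·ΔH°_rxn = 1971.6 × -29.9 = -58949 kJ/h
Sensible, feed 186→25 °C: -56422 kJ/h
Outlet flows (mol/h): A 178.45, B 1971.6
Sensible, products 25→141 °C: 42482 kJ/h
Q = ΔH = -72890 kJ/h = -20.247 kW
Heat removed = 20.247 kJ/s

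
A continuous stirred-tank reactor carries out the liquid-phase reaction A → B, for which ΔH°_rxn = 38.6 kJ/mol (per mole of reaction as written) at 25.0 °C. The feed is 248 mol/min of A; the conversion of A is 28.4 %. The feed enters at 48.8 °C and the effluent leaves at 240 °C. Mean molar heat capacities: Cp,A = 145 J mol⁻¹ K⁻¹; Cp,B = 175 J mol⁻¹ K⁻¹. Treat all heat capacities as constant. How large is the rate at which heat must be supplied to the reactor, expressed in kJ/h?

Q_in = 603000 kJ/h

Extent of reaction ξ = 0.284 × 248 = 70.432 mol/min
Reaction term: ξ·ΔH°_rxn = 70.432 × 38.6 = 2718.7 kJ/min
Sensible, feed 48.8→25 °C: -855.85 kJ/min
Outlet flows (mol/min): A 177.57, B 70.432
Sensible, products 25→240 °C: 8185.7 kJ/min
Q = ΔH = 10049 kJ/min = 167.48 kW
Heat supplied = 602910 kJ/h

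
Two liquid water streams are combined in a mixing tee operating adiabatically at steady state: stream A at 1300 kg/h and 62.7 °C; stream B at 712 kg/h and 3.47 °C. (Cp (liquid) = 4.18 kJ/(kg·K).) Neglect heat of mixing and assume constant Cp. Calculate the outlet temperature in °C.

T_out = 41.7 °C

Energy balance with Q = 0: Σ ṁᵢCp,ᵢ(T_out − Tᵢ) = 0
T_out = Σ ṁᵢCp,ᵢTᵢ / Σ ṁᵢCp,ᵢ
      = 351040 / 8410.2 = 41.74 °C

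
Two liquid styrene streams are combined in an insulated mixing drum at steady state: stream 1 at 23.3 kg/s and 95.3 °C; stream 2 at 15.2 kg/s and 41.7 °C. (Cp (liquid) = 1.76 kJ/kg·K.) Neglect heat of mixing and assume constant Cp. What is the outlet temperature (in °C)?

T_out = 74.1 °C

Adiabatic, steady state ⇒ Σ ṁᵢCp,ᵢ(T_out − Tᵢ) = 0
Σ ṁᵢCp,ᵢTᵢ = 23.3×1.76×95.3 + 15.2×1.76×41.7 = 5023.6
Σ ṁᵢCp,ᵢ = 23.3×1.76 + 15.2×1.76 = 67.76
T_out = 5023.6 / 67.76 = 74.138 °C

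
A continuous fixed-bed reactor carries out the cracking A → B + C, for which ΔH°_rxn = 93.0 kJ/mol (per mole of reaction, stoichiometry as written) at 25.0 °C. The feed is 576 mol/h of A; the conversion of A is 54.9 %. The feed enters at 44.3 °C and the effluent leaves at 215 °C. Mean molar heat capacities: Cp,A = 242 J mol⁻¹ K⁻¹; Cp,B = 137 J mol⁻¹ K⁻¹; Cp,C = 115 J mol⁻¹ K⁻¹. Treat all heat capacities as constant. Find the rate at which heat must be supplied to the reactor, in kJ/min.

Q_in = 897 kJ/min

Extent of reaction ξ = 0.549 × 576 = 316.22 mol/h
Reaction term: ξ·ΔH°_rxn = 316.22 × 93.0 = 29409 kJ/h
Sensible, feed 44.3→25 °C: -2690.3 kJ/h
Outlet flows (mol/h): A 259.78, B 316.22, C 316.22
Sensible, products 25→215 °C: 27085 kJ/h
Q = ΔH = 53804 kJ/h = 14.946 kW
Heat supplied = 896.73 kJ/min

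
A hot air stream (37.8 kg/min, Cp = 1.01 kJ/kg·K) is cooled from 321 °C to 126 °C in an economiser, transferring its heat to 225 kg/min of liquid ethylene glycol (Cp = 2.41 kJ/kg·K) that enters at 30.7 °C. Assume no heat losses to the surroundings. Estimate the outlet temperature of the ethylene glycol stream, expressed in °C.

T_c,out = 44.4 °C

Heat released by hot stream: Q = 37.8 × 1.01 × (321 − 126) = 7444.7 kJ/min
Energy balance on cold side (adiabatic exchanger): Q = ṁ_c·Cp_c·(T_c,out − T_c,in)
T_c,out = 30.7 + 7444.7/(225 × 2.41) = 44.429 °C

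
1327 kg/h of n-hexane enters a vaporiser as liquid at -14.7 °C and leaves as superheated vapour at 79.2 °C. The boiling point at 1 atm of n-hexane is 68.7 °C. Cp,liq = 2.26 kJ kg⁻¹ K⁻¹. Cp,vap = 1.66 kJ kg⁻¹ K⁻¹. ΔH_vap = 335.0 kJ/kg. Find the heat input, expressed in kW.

Q = 199 kW

liquid -14.7→68.7 °C: 188.48 kJ/kg
vaporisation at 68.7 °C: 335 kJ/kg
vapour 68.7→79.2 °C: 17.43 kJ/kg
Δh = 188.48 + 335 + 17.43 = 540.91 kJ/kg
Q = ṁ·Δh = 1327 kg/h × 540.91 kJ/kg = 717790 kJ/h
|Q| = 199.39 kW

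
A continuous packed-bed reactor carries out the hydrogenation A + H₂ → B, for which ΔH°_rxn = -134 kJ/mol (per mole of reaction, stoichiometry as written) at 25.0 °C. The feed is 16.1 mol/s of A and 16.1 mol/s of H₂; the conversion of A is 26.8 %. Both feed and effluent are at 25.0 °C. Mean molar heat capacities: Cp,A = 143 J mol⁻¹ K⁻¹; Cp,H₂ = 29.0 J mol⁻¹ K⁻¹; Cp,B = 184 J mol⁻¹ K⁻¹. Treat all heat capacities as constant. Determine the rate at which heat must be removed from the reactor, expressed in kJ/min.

Extent of reaction ξ = 0.268 × 16.1 = 4.3148 mol/s
Reaction term: ξ·ΔH°_rxn = 4.3148 × -134 = -578.18 kJ/s
Q = ΔH = -578.18 kJ/s = -578.18 kW
Heat removed = 34691 kJ/min

Q_out = 34700 kJ/min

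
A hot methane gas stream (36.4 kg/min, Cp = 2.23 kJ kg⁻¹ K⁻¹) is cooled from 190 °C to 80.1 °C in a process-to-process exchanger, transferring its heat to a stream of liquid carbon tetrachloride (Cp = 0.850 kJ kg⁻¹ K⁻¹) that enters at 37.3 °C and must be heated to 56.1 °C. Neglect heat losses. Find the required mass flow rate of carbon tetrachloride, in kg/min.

Heat released by hot stream: Q = 36.4 × 2.23 × (190 − 80.1) = 8920.8 kJ/min
Energy balance on cold side (adiabatic exchanger): Q = ṁ_c·Cp_c·(T_c,out − T_c,in)
ṁ_c = 8920.8 / [0.850 × (56.1 − 37.3)] = 558.25 kg/min

ṁ_c = 558 kg/min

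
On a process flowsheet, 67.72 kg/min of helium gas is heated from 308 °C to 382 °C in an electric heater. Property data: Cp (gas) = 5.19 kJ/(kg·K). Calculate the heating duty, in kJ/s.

Q = 433 kJ/s

Q = ṁ·Cp·ΔT = 67.72 × 5.19 × (382 − 308) = 26009 kJ/min
Converting: 26009 / 60 s = 433.48 kW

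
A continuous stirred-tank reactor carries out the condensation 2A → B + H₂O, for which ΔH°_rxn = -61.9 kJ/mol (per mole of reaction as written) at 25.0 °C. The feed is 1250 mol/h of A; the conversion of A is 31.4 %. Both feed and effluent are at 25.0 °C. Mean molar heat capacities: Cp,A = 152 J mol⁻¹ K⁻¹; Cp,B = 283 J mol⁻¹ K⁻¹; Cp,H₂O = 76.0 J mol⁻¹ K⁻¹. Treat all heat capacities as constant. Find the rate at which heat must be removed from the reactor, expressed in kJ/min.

Q_out = 202 kJ/min

Extent of reaction ξ = 0.314 × 1250 / 2 = 196.25 mol/h
Reaction term: ξ·ΔH°_rxn = 196.25 × -61.9 = -12148 kJ/h
Q = ΔH = -12148 kJ/h = -3.3744 kW
Heat removed = 202.46 kJ/min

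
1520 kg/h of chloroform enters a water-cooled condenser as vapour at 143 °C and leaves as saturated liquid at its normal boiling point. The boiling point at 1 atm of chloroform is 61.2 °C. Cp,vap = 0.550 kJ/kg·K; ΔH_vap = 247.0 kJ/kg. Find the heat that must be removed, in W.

Q_c = 123000 W

vapour 143→61.2 °C: -44.99 kJ/kg
condensation at 61.2 °C: -247 kJ/kg
Δh = -44.99 + -247 = -291.99 kJ/kg
Q = ṁ·Δh = 1520 kg/h × -291.99 kJ/kg = -443820 kJ/h
|Q| = 123.28 kW = 123280 W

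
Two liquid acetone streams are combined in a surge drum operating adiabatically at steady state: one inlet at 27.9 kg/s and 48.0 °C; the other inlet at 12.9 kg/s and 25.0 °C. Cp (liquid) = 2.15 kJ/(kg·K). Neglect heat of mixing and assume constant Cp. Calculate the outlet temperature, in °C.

T_out = 40.7 °C

Energy balance with Q = 0: Σ ṁᵢCp,ᵢ(T_out − Tᵢ) = 0
Σ ṁᵢCp,ᵢTᵢ = 27.9×2.15×48.0 + 12.9×2.15×25.0 = 3572.7
Σ ṁᵢCp,ᵢ = 27.9×2.15 + 12.9×2.15 = 87.72
T_out = 3572.7 / 87.72 = 40.728 °C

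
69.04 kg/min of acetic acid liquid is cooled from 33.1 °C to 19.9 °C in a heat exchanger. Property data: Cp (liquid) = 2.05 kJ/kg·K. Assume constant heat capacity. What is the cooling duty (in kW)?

Q = ṁ·Cp·ΔT = 69.04 × 2.05 × (19.9 − 33.1) = -1868.2 kJ/min
Converting: 1868.2 / 60 s = 31.137 kW

Q_c = 31.1 kW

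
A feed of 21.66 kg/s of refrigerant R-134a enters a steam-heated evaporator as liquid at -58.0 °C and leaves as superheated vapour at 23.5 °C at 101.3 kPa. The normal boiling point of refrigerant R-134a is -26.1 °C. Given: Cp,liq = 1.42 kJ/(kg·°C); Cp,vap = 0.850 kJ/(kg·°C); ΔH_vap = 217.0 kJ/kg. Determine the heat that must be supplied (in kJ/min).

liquid -58.0→-26.1 °C: 45.298 kJ/kg
vaporisation at -26.1 °C: 217 kJ/kg
vapour -26.1→23.5 °C: 42.16 kJ/kg
Δh = 45.298 + 217 + 42.16 = 304.46 kJ/kg
Q = ṁ·Δh = 21.66 kg/s × 304.46 kJ/kg = 6594.6 kJ/s
|Q| = 6594.6 kW = 395670 kJ/min

Q = 396000 kJ/min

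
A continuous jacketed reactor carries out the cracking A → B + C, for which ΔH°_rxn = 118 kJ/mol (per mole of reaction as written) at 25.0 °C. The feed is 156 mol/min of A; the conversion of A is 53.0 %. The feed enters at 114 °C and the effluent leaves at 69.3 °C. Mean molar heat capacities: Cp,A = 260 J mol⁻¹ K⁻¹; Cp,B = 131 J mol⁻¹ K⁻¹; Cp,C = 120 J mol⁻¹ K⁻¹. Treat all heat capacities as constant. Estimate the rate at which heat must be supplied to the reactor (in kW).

Extent of reaction ξ = 0.530 × 156 = 82.68 mol/min
Reaction term: ξ·ΔH°_rxn = 82.68 × 118 = 9756.2 kJ/min
Sensible, feed 114→25 °C: -3609.8 kJ/min
Outlet flows (mol/min): A 73.32, B 82.68, C 82.68
Sensible, products 25→69.3 °C: 1763.8 kJ/min
Q = ΔH = 7910.2 kJ/min = 131.84 kW
Heat supplied = 131.84 kW

Q_in = 132 kW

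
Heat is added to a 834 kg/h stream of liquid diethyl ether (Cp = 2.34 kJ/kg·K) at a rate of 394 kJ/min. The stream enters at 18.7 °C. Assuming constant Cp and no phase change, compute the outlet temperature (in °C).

T_out = 30.8 °C

Q = 394 kJ/min = 23640 kJ/h
ΔT = Q/(ṁ·Cp) = 23640/(834×2.34) = 12.113 K
T_out = 18.7 + 12.113 = 30.813 °C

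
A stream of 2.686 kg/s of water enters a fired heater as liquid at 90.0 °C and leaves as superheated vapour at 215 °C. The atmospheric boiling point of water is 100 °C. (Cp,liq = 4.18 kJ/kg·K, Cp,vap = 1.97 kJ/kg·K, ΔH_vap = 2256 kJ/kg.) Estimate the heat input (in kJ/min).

liquid 90.0→100 °C: 41.8 kJ/kg
vaporisation at 100 °C: 2256 kJ/kg
vapour 100→215 °C: 226.55 kJ/kg
Δh = 41.8 + 2256 + 226.55 = 2524.3 kJ/kg
Q = ṁ·Δh = 2.686 kg/s × 2524.3 kJ/kg = 6780.4 kJ/s
|Q| = 6780.4 kW = 406820 kJ/min

Q = 407000 kJ/min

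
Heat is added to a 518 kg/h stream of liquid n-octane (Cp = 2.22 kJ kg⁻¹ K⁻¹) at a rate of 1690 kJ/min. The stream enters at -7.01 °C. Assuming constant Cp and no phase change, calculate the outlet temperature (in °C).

Q = 1690 kJ/min = 101400 kJ/h
ΔT = Q/(ṁ·Cp) = 101400/(518×2.22) = 88.177 K
T_out = -7.01 + 88.177 = 81.167 °C

T_out = 81.2 °C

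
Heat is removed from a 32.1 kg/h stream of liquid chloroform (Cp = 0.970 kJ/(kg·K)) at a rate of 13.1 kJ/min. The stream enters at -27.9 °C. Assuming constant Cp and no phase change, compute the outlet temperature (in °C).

T_out = -53.1 °C

Q = 13.1 kJ/min = 786 kJ/h
ΔT = Q/(ṁ·Cp) = 786/(32.1×0.970) = 25.243 K
T_out = -27.9 − 25.243 = -53.143 °C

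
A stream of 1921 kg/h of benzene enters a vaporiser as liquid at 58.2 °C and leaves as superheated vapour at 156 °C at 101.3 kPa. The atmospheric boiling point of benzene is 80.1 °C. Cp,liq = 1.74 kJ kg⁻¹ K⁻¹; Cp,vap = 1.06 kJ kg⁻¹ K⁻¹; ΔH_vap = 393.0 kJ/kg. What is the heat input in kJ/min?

liquid 58.2→80.1 °C: 38.106 kJ/kg
vaporisation at 80.1 °C: 393 kJ/kg
vapour 80.1→156 °C: 80.454 kJ/kg
Δh = 38.106 + 393 + 80.454 = 511.56 kJ/kg
Q = ṁ·Δh = 1921 kg/h × 511.56 kJ/kg = 982710 kJ/h
|Q| = 272.97 kW = 16378 kJ/min

Q = 16400 kJ/min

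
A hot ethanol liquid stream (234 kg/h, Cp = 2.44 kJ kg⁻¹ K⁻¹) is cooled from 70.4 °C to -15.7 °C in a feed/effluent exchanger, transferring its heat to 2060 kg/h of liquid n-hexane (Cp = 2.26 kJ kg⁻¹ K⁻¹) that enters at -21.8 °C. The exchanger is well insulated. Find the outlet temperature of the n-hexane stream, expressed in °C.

Heat released by hot stream: Q = 234 × 2.44 × (70.4 − -15.7) = 49160 kJ/h
Energy balance on cold side (adiabatic exchanger): Q = ṁ_c·Cp_c·(T_c,out − T_c,in)
T_c,out = -21.8 + 49160/(2060 × 2.26) = -11.241 °C

T_c,out = -11.2 °C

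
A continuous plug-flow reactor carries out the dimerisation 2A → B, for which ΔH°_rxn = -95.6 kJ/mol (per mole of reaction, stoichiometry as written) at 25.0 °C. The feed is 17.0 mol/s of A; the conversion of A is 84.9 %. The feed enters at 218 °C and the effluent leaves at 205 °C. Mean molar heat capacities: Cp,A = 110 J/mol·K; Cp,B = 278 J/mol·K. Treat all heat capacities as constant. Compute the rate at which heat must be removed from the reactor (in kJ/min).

Q_out = 38300 kJ/min

Extent of reaction ξ = 0.849 × 17.0 / 2 = 7.2165 mol/s
Reaction term: ξ·ΔH°_rxn = 7.2165 × -95.6 = -689.9 kJ/s
Sensible, feed 218→25 °C: -360.91 kJ/s
Outlet flows (mol/s): A 2.567, B 7.2165
Sensible, products 25→205 °C: 411.94 kJ/s
Q = ΔH = -638.87 kJ/s = -638.87 kW
Heat removed = 38332 kJ/min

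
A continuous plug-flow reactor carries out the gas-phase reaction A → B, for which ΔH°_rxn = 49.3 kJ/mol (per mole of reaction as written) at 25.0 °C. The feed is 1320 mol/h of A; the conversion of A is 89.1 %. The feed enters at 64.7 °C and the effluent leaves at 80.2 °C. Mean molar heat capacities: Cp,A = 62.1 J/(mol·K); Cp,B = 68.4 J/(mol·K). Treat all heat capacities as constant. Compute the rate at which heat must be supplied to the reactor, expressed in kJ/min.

Extent of reaction ξ = 0.891 × 1320 = 1176.1 mol/h
Reaction term: ξ·ΔH°_rxn = 1176.1 × 49.3 = 57983 kJ/h
Sensible, feed 64.7→25 °C: -3254.3 kJ/h
Outlet flows (mol/h): A 143.88, B 1176.1
Sensible, products 25→80.2 °C: 4933.9 kJ/h
Q = ΔH = 59662 kJ/h = 16.573 kW
Heat supplied = 994.37 kJ/min

Q_in = 994 kJ/min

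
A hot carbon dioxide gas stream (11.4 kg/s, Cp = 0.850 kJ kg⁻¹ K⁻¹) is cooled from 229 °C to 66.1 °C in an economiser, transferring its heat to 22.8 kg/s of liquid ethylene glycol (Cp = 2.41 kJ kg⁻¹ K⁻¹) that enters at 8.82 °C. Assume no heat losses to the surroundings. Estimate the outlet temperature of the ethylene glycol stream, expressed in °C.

Heat released by hot stream: Q = 11.4 × 0.850 × (229 − 66.1) = 1578.5 kJ/s
Energy balance on cold side (adiabatic exchanger): Q = ṁ_c·Cp_c·(T_c,out − T_c,in)
T_c,out = 8.82 + 1578.5/(22.8 × 2.41) = 37.547 °C

T_c,out = 37.5 °C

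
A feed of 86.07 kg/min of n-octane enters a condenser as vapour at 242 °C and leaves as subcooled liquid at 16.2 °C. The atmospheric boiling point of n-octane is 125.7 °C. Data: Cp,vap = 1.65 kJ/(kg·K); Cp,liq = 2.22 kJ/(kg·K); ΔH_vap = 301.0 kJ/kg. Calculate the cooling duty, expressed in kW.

vapour 242→125.7 °C: -191.89 kJ/kg
condensation at 125.7 °C: -301 kJ/kg
liquid 125.7→16.2 °C: -243.09 kJ/kg
Δh = -191.89 + -301 + -243.09 = -735.99 kJ/kg
Q = ṁ·Δh = 86.07 kg/min × -735.99 kJ/kg = -63346 kJ/min
|Q| = 1055.8 kW

Q_c = 1060 kW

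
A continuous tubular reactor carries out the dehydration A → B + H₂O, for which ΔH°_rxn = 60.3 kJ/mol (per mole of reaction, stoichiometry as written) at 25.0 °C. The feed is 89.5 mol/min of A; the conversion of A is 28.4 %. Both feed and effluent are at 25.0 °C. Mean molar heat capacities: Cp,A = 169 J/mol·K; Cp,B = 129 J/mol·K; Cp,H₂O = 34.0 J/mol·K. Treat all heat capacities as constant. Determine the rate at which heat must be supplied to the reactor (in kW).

Q_in = 25.5 kW

Extent of reaction ξ = 0.284 × 89.5 = 25.418 mol/min
Reaction term: ξ·ΔH°_rxn = 25.418 × 60.3 = 1532.7 kJ/min
Q = ΔH = 1532.7 kJ/min = 25.545 kW
Heat supplied = 25.545 kW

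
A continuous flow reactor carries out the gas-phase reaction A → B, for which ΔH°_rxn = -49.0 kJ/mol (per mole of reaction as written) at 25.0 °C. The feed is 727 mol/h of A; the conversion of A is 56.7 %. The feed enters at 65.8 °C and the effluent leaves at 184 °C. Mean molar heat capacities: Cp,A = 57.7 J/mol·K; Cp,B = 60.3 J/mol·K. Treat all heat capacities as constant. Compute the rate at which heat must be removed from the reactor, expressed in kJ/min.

Extent of reaction ξ = 0.567 × 727 = 412.21 mol/h
Reaction term: ξ·ΔH°_rxn = 412.21 × -49.0 = -20198 kJ/h
Sensible, feed 65.8→25 °C: -1711.5 kJ/h
Outlet flows (mol/h): A 314.79, B 412.21
Sensible, products 25→184 °C: 6840.1 kJ/h
Q = ΔH = -15070 kJ/h = -4.186 kW
Heat removed = 251.16 kJ/min

Q_out = 251 kJ/min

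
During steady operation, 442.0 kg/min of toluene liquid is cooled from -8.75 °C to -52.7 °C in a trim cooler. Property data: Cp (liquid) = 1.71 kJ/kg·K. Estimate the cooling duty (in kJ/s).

Q_c = 554 kJ/s

Q = ṁ·Cp·ΔT = 442.0 × 1.71 × (-52.7 − -8.75) = -33218 kJ/min
Converting: 33218 / 60 s = 553.64 kW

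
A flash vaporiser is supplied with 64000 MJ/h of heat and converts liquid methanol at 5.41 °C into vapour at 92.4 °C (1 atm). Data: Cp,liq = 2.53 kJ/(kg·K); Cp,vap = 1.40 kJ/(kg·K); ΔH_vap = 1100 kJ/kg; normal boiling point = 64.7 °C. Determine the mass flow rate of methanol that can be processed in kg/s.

ṁ = 13.8 kg/s

Δh = 2.53×(64.7−5.41) + 1100 + 1.40×(92.4−64.7) = 1288.8 kJ/kg
Q = 64000 MJ/h = 17778 kJ/s = 17778 kJ/s
ṁ = Q/Δh = 17778 / 1288.8 = 13.794 kg/s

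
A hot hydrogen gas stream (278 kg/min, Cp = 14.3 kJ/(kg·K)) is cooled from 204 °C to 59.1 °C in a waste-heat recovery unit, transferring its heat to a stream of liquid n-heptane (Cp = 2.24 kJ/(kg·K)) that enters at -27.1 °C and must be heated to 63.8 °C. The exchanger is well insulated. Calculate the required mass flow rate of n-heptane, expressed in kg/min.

ṁ_c = 2830 kg/min

Heat released by hot stream: Q = 278 × 14.3 × (204 − 59.1) = 576040 kJ/min
Energy balance on cold side (adiabatic exchanger): Q = ṁ_c·Cp_c·(T_c,out − T_c,in)
ṁ_c = 576040 / [2.24 × (63.8 − -27.1)] = 2829 kg/min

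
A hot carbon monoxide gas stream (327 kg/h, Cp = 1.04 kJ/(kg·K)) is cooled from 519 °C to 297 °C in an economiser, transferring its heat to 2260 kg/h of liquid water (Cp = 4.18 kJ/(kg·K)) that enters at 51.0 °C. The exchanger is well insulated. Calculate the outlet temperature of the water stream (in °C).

Heat released by hot stream: Q = 327 × 1.04 × (519 − 297) = 75498 kJ/h
Energy balance on cold side (adiabatic exchanger): Q = ṁ_c·Cp_c·(T_c,out − T_c,in)
T_c,out = 51.0 + 75498/(2260 × 4.18) = 58.992 °C

T_c,out = 59.0 °C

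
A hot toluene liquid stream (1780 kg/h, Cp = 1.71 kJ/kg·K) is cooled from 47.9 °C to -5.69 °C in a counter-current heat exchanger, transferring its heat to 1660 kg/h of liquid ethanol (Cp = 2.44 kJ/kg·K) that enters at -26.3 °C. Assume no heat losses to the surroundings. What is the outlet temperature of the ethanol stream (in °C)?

T_c,out = 14.0 °C

Heat released by hot stream: Q = 1780 × 1.71 × (47.9 − -5.69) = 163120 kJ/h
Energy balance on cold side (adiabatic exchanger): Q = ṁ_c·Cp_c·(T_c,out − T_c,in)
T_c,out = -26.3 + 163120/(1660 × 2.44) = 13.972 °C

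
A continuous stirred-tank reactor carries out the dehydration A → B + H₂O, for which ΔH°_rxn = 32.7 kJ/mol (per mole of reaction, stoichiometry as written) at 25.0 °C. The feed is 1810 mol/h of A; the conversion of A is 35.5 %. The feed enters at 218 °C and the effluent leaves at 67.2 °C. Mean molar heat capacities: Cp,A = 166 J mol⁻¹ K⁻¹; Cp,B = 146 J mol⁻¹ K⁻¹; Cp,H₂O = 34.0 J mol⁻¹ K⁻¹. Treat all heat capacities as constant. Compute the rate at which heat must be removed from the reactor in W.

Q_out = 6640 W

Extent of reaction ξ = 0.355 × 1810 = 642.55 mol/h
Reaction term: ξ·ΔH°_rxn = 642.55 × 32.7 = 21011 kJ/h
Sensible, feed 218→25 °C: -57989 kJ/h
Outlet flows (mol/h): A 1167.5, B 642.55, H₂O 642.55
Sensible, products 25→67.2 °C: 13059 kJ/h
Q = ΔH = -23918 kJ/h = -6.644 kW
Heat removed = 6644 W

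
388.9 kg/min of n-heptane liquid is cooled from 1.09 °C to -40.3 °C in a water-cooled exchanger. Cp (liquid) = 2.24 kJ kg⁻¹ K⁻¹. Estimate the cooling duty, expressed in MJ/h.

Q_c = 2160 MJ/h

Q = ṁ·Cp·ΔT = 388.9 × 2.24 × (-40.3 − 1.09) = -36056 kJ/min
Converting: 36056 / 60 s = 600.94 kW
Cooling duty = 2163.4 MJ/h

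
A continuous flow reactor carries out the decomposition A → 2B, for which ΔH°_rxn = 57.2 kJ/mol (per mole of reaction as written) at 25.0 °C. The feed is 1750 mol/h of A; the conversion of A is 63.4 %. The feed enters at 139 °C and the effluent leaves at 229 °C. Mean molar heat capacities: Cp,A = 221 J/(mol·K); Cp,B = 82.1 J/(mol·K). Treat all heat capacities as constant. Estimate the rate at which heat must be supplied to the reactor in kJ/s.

Q_in = 23.7 kJ/s

Extent of reaction ξ = 0.634 × 1750 = 1109.5 mol/h
Reaction term: ξ·ΔH°_rxn = 1109.5 × 57.2 = 63463 kJ/h
Sensible, feed 139→25 °C: -44090 kJ/h
Outlet flows (mol/h): A 640.5, B 2219
Sensible, products 25→229 °C: 66041 kJ/h
Q = ΔH = 85415 kJ/h = 23.726 kW
Heat supplied = 23.726 kJ/s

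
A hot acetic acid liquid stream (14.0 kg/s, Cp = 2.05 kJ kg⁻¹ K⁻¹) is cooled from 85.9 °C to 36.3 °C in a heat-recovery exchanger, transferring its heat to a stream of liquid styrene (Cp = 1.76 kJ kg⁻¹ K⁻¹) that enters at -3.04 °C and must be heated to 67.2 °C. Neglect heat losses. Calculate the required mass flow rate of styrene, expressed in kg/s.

ṁ_c = 11.5 kg/s

Heat released by hot stream: Q = 14.0 × 2.05 × (85.9 − 36.3) = 1423.5 kJ/s
Energy balance on cold side (adiabatic exchanger): Q = ṁ_c·Cp_c·(T_c,out − T_c,in)
ṁ_c = 1423.5 / [1.76 × (67.2 − -3.04)] = 11.515 kg/s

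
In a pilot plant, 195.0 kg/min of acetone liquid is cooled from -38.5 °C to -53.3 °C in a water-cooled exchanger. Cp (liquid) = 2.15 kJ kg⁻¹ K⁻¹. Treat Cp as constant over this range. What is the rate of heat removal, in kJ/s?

Q_c = 103 kJ/s

Q = ṁ·Cp·ΔT = 195.0 × 2.15 × (-53.3 − -38.5) = -6204.9 kJ/min
Converting: 6204.9 / 60 s = 103.41 kW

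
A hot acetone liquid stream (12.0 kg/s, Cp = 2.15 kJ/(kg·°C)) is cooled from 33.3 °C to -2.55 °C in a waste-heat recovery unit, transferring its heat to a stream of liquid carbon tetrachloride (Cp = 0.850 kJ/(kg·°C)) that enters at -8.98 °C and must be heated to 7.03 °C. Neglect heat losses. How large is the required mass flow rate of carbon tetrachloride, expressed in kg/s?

ṁ_c = 68.0 kg/s

Heat released by hot stream: Q = 12.0 × 2.15 × (33.3 − -2.55) = 924.93 kJ/s
Energy balance on cold side (adiabatic exchanger): Q = ṁ_c·Cp_c·(T_c,out − T_c,in)
ṁ_c = 924.93 / [0.850 × (7.03 − -8.98)] = 67.967 kg/s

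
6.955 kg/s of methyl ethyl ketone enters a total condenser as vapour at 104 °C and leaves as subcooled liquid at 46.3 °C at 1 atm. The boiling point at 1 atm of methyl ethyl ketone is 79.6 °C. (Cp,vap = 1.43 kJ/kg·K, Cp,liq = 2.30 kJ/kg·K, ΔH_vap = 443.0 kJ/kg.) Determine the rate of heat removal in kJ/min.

Q_c = 231000 kJ/min

vapour 104→79.6 °C: -34.892 kJ/kg
condensation at 79.6 °C: -443 kJ/kg
liquid 79.6→46.3 °C: -76.59 kJ/kg
Δh = -34.892 + -443 + -76.59 = -554.48 kJ/kg
Q = ṁ·Δh = 6.955 kg/s × -554.48 kJ/kg = -3856.4 kJ/s
|Q| = 3856.4 kW = 231390 kJ/min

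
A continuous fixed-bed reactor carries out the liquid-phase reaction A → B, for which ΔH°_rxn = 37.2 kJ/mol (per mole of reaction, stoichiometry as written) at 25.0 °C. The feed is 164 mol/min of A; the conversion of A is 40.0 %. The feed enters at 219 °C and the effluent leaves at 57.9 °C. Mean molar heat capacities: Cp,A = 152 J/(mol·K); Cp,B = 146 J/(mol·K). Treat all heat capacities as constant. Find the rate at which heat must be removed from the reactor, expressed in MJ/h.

Extent of reaction ξ = 0.400 × 164 = 65.6 mol/min
Reaction term: ξ·ΔH°_rxn = 65.6 × 37.2 = 2440.3 kJ/min
Sensible, feed 219→25 °C: -4836 kJ/min
Outlet flows (mol/min): A 98.4, B 65.6
Sensible, products 25→57.9 °C: 807.18 kJ/min
Q = ΔH = -1588.5 kJ/min = -26.476 kW
Heat removed = 95.312 MJ/h

Q_out = 95.3 MJ/h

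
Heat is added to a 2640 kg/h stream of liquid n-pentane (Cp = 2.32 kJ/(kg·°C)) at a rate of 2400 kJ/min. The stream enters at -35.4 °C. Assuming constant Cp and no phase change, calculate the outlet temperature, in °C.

Q = 2400 kJ/min = 144000 kJ/h
ΔT = Q/(ṁ·Cp) = 144000/(2640×2.32) = 23.511 K
T_out = -35.4 + 23.511 = -11.889 °C

T_out = -11.9 °C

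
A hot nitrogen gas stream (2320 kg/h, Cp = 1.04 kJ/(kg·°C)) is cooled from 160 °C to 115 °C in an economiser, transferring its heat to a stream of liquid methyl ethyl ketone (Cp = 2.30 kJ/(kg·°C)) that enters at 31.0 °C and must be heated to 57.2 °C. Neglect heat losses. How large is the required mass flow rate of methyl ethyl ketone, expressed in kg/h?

Heat released by hot stream: Q = 2320 × 1.04 × (160 − 115) = 108580 kJ/h
Energy balance on cold side (adiabatic exchanger): Q = ṁ_c·Cp_c·(T_c,out − T_c,in)
ṁ_c = 108580 / [2.30 × (57.2 − 31.0)] = 1801.8 kg/h

ṁ_c = 1800 kg/h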